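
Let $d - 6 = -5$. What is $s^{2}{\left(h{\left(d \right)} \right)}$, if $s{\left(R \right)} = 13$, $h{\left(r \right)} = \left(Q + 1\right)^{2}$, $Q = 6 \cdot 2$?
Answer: $169$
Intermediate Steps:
$Q = 12$
$d = 1$ ($d = 6 - 5 = 1$)
$h{\left(r \right)} = 169$ ($h{\left(r \right)} = \left(12 + 1\right)^{2} = 13^{2} = 169$)
$s^{2}{\left(h{\left(d \right)} \right)} = 13^{2} = 169$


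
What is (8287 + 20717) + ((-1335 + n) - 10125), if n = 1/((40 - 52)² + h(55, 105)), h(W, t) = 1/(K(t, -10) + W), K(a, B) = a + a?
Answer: 669496849/38161 ≈ 17544.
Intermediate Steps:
K(a, B) = 2*a
h(W, t) = 1/(W + 2*t) (h(W, t) = 1/(2*t + W) = 1/(W + 2*t))
n = 265/38161 (n = 1/((40 - 52)² + 1/(55 + 2*105)) = 1/((-12)² + 1/(55 + 210)) = 1/(144 + 1/265) = 1/(38161/265) = 265/38161 ≈ 0.0069443)
(8287 + 20717) + ((-1335 + n) - 10125) = (8287 + 20717) + ((-1335 + 265/38161) - 10125) = 29004 + (-50944670/38161 - 10125) = 29004 - 437324795/38161 = 669496849/38161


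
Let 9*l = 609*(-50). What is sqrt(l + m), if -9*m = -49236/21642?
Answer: 4*I*sqrt(24758660813)/10821 ≈ 58.164*I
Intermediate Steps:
l = -10150/3 (l = (609*(-50))/9 = (1/9)*(-30450) = -10150/3 ≈ -3383.3)
m = 8206/32463 (m = -(-16412)/(3*21642) = -1/9*(-8206/3607) = 8206/32463 ≈ 0.25278)
sqrt(l + m) = sqrt(-10150/3 + 8206/32463) = sqrt(-109824944/32463) = 4*I*sqrt(24758660813)/10821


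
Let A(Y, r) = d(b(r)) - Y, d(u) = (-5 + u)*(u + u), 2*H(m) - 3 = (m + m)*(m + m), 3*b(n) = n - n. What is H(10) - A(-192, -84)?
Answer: 19/2 ≈ 9.5000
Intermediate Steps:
b(n) = 0 (b(n) = (n - n)/3 = (⅓)*0 = 0)
H(m) = 3/2 + 2*m² (H(m) = 3/2 + ((m + m)*(m + m))/2 = 3/2 + ((2*m)*(2*m))/2 = 3/2 + (4*m²)/2 = 3/2 + 2*m²)
d(u) = 2*u*(-5 + u) (d(u) = (-5 + u)*(2*u) = 2*u*(-5 + u))
A(Y, r) = -Y (A(Y, r) = 2*0*(-5 + 0) - Y = 2*0*(-5) - Y = 0 - Y = -Y)
H(10) - A(-192, -84) = (3/2 + 2*10²) - (-1)*(-192) = (3/2 + 2*100) - 1*192 = (3/2 + 200) - 192 = 403/2 - 192 = 19/2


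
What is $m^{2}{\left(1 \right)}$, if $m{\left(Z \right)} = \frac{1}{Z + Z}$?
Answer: $\frac{1}{4} \approx 0.25$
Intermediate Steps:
$m{\left(Z \right)} = \frac{1}{2 Z}$
$m^{2}{\left(1 \right)} = \left(\frac{1}{2 \cdot 1}\right)^{2} = \left(\frac{1}{2} \cdot 1\right)^{2} = \left(\frac{1}{2}\right)^{2} = \frac{1}{4}$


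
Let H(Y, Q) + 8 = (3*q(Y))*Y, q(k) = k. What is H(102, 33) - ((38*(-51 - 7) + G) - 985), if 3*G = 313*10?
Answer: 100049/3 ≈ 33350.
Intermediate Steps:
H(Y, Q) = -8 + 3*Y² (H(Y, Q) = -8 + (3*Y)*Y = -8 + 3*Y²)
G = 3130/3 (G = (313*10)/3 = (⅓)*3130 = 3130/3 ≈ 1043.3)
H(102, 33) - ((38*(-51 - 7) + G) - 985) = (-8 + 3*102²) - ((38*(-51 - 7) + 3130/3) - 985) = (-8 + 3*10404) - ((38*(-58) + 3130/3) - 985) = (-8 + 31212) - ((-2204 + 3130/3) - 985) = 31204 - (-3482/3 - 985) = 31204 - 1*(-6437/3) = 31204 + 6437/3 = 100049/3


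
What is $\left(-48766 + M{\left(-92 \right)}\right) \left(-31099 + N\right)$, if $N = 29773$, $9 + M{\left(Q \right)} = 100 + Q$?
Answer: $64665042$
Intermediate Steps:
$M{\left(Q \right)} = 91 + Q$ ($M{\left(Q \right)} = -9 + \left(100 + Q\right) = 91 + Q$)
$\left(-48766 + M{\left(-92 \right)}\right) \left(-31099 + N\right) = \left(-48766 + \left(91 - 92\right)\right) \left(-31099 + 29773\right) = \left(-48766 - 1\right) \left(-1326\right) = \left(-48767\right) \left(-1326\right) = 64665042$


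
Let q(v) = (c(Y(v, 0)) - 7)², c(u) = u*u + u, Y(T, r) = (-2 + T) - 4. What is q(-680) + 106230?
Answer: 220808935639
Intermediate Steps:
Y(T, r) = -6 + T
c(u) = u + u² (c(u) = u² + u = u + u²)
q(v) = (-7 + (-6 + v)*(-5 + v))² (q(v) = ((-6 + v)*(1 + (-6 + v)) - 7)² = ((-6 + v)*(-5 + v) - 7)² = (-7 + (-6 + v)*(-5 + v))²)
q(-680) + 106230 = (-7 + (-6 - 680)*(-5 - 680))² + 106230 = (-7 - 686*(-685))² + 106230 = (-7 + 469910)² + 106230 = 469903² + 106230 = 220808829409 + 106230 = 220808935639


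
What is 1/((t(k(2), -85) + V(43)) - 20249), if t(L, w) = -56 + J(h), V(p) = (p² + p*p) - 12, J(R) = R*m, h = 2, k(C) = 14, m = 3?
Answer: -1/16613 ≈ -6.0194e-5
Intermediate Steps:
J(R) = 3*R (J(R) = R*3 = 3*R)
V(p) = -12 + 2*p² (V(p) = (p² + p²) - 12 = 2*p² - 12 = -12 + 2*p²)
t(L, w) = -50 (t(L, w) = -56 + 3*2 = -56 + 6 = -50)
1/((t(k(2), -85) + V(43)) - 20249) = 1/((-50 + (-12 + 2*43²)) - 20249) = 1/((-50 + (-12 + 2*1849)) - 20249) = 1/((-50 + (-12 + 3698)) - 20249) = 1/((-50 + 3686) - 20249) = 1/(3636 - 20249) = 1/(-16613) = -1/16613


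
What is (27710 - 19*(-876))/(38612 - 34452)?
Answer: 22177/2080 ≈ 10.662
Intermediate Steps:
(27710 - 19*(-876))/(38612 - 34452) = (27710 + 16644)/4160 = 44354*(1/4160) = 22177/2080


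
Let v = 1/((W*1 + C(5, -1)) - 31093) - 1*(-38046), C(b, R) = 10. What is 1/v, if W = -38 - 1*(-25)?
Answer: 31096/1183078415 ≈ 2.6284e-5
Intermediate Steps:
W = -13 (W = -38 + 25 = -13)
v = 1183078415/31096 (v = 1/((-13*1 + 10) - 31093) - 1*(-38046) = 1/((-13 + 10) - 31093) + 38046 = 1/(-3 - 31093) + 38046 = 1/(-31096) + 38046 = -1/31096 + 38046 = 1183078415/31096 ≈ 38046.)
1/v = 1/(1183078415/31096) = 31096/1183078415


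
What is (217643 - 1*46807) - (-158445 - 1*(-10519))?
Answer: 318762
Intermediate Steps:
(217643 - 1*46807) - (-158445 - 1*(-10519)) = (217643 - 46807) - (-158445 + 10519) = 170836 - 1*(-147926) = 170836 + 147926 = 318762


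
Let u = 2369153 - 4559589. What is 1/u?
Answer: -1/2190436 ≈ -4.5653e-7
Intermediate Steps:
u = -2190436
1/u = 1/(-2190436) = -1/2190436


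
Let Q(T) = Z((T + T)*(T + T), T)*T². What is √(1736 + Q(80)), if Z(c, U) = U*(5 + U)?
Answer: 2*√10880434 ≈ 6597.1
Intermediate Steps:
Q(T) = T³*(5 + T) (Q(T) = (T*(5 + T))*T² = T³*(5 + T))
√(1736 + Q(80)) = √(1736 + 80³*(5 + 80)) = √(1736 + 512000*85) = √(1736 + 43520000) = √43521736 = 2*√10880434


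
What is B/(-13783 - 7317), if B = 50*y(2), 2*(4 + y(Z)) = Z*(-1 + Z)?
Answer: 3/422 ≈ 0.0071090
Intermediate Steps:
y(Z) = -4 + Z*(-1 + Z)/2 (y(Z) = -4 + (Z*(-1 + Z))/2 = -4 + Z*(-1 + Z)/2)
B = -150 (B = 50*(-4 + (1/2)*2**2 - 1/2*2) = 50*(-4 + (1/2)*4 - 1) = 50*(-4 + 2 - 1) = 50*(-3) = -150)
B/(-13783 - 7317) = -150/(-13783 - 7317) = -150/(-21100) = -150*(-1/21100) = 3/422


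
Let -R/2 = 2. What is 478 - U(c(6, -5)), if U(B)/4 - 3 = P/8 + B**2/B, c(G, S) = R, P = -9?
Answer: 973/2 ≈ 486.50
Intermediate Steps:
R = -4 (R = -2*2 = -4)
c(G, S) = -4
U(B) = 15/2 + 4*B (U(B) = 12 + 4*(-9/8 + B**2/B) = 12 + 4*(-9*1/8 + B) = 12 + 4*(-9/8 + B) = 12 + (-9/2 + 4*B) = 15/2 + 4*B)
478 - U(c(6, -5)) = 478 - (15/2 + 4*(-4)) = 478 - (15/2 - 16) = 478 - 1*(-17/2) = 478 + 17/2 = 973/2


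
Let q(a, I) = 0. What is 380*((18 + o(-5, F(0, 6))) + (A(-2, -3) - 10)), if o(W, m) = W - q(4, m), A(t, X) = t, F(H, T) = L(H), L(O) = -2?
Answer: 380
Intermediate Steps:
F(H, T) = -2
o(W, m) = W (o(W, m) = W - 1*0 = W + 0 = W)
380*((18 + o(-5, F(0, 6))) + (A(-2, -3) - 10)) = 380*((18 - 5) + (-2 - 10)) = 380*(13 - 12) = 380*1 = 380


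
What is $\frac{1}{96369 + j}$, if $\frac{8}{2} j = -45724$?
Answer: $\frac{1}{84938} \approx 1.1773 \cdot 10^{-5}$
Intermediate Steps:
$j = -11431$ ($j = \frac{1}{4} \left(-45724\right) = -11431$)
$\frac{1}{96369 + j} = \frac{1}{96369 - 11431} = \frac{1}{84938}$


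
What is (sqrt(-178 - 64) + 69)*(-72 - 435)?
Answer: -34983 - 5577*I*sqrt(2) ≈ -34983.0 - 7887.1*I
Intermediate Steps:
(sqrt(-178 - 64) + 69)*(-72 - 435) = (sqrt(-242) + 69)*(-507) = (11*I*sqrt(2) + 69)*(-507) = (69 + 11*I*sqrt(2))*(-507) = -34983 - 5577*I*sqrt(2)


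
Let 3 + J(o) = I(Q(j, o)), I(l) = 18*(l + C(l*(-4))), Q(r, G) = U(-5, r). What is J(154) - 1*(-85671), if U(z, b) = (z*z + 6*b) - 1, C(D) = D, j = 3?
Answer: 83400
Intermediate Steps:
U(z, b) = -1 + z**2 + 6*b (U(z, b) = (z**2 + 6*b) - 1 = -1 + z**2 + 6*b)
Q(r, G) = 24 + 6*r (Q(r, G) = -1 + (-5)**2 + 6*r = -1 + 25 + 6*r = 24 + 6*r)
I(l) = -54*l (I(l) = 18*(l + l*(-4)) = 18*(l - 4*l) = 18*(-3*l) = -54*l)
J(o) = -2271 (J(o) = -3 - 54*(24 + 6*3) = -3 - 54*(24 + 18) = -3 - 54*42 = -3 - 2268 = -2271)
J(154) - 1*(-85671) = -2271 - 1*(-85671) = -2271 + 85671 = 83400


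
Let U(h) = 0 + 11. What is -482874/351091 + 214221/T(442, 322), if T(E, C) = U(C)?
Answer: 75205753497/3862001 ≈ 19473.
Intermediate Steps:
U(h) = 11
T(E, C) = 11
-482874/351091 + 214221/T(442, 322) = -482874/351091 + 214221/11 = 75205753497/3862001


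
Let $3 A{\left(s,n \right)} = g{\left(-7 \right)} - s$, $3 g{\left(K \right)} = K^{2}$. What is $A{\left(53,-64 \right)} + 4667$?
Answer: $\frac{41893}{9} \approx 4654.8$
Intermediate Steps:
$g{\left(K \right)} = \frac{K^{2}}{3}$
$A{\left(s,n \right)} = \frac{49}{9} - \frac{s}{3}$ ($A{\left(s,n \right)} = \frac{\frac{\left(-7\right)^{2}}{3} - s}{3} = \frac{\frac{1}{3} \cdot 49 - s}{3} = \frac{\frac{49}{3} - s}{3} = \frac{49}{9} - \frac{s}{3}$)
$A{\left(53,-64 \right)} + 4667 = \left(\frac{49}{9} - \frac{53}{3}\right) + 4667 = - \frac{110}{9} + 4667 = \frac{41893}{9}$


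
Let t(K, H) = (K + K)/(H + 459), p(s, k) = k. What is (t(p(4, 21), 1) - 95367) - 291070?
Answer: -88880489/230 ≈ -3.8644e+5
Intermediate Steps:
t(K, H) = 2*K/(459 + H) (t(K, H) = (2*K)/(459 + H) = 2*K/(459 + H))
(t(p(4, 21), 1) - 95367) - 291070 = (2*21/(459 + 1) - 95367) - 291070 = (2*21/460 - 95367) - 291070 = (2*21*(1/460) - 95367) - 291070 = (21/230 - 95367) - 291070 = -21934389/230 - 291070 = -88880489/230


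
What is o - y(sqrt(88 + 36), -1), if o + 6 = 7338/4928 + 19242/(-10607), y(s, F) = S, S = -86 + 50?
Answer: 775574235/26135648 ≈ 29.675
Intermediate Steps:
S = -36
y(s, F) = -36
o = -165309093/26135648 (o = -6 + (7338/4928 + 19242/(-10607)) = -6 + (7338*(1/4928) + 19242*(-1/10607)) = -6 + (3669/2464 - 19242/10607) = -6 - 8495205/26135648 = -165309093/26135648 ≈ -6.3250)
o - y(sqrt(88 + 36), -1) = -165309093/26135648 - 1*(-36) = -165309093/26135648 + 36 = 775574235/26135648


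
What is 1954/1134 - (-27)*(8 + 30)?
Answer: 582719/567 ≈ 1027.7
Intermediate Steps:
1954/1134 - (-27)*(8 + 30) = 1954*(1/1134) - (-27)*38 = 977/567 - 1*(-1026) = 977/567 + 1026 = 582719/567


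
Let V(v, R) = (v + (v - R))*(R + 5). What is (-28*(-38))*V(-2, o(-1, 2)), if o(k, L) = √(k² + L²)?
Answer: -26600 - 9576*√5 ≈ -48013.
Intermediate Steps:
o(k, L) = √(L² + k²)
V(v, R) = (5 + R)*(-R + 2*v) (V(v, R) = (-R + 2*v)*(5 + R) = (5 + R)*(-R + 2*v))
(-28*(-38))*V(-2, o(-1, 2)) = (-28*(-38))*(-(√(2² + (-1)²))² - 5*√(2² + (-1)²) + 10*(-2) + 2*√(2² + (-1)²)*(-2)) = 1064*(-(√(4 + 1))² - 5*√(4 + 1) - 20 + 2*√(4 + 1)*(-2)) = 1064*(-(√5)² - 5*√5 - 20 + 2*√5*(-2)) = 1064*(-1*5 - 5*√5 - 20 - 4*√5) = 1064*(-5 - 5*√5 - 20 - 4*√5) = 1064*(-25 - 9*√5) = -26600 - 9576*√5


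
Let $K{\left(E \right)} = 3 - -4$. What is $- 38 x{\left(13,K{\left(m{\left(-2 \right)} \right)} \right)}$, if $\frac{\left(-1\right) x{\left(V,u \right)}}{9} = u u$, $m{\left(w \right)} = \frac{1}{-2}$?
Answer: $16758$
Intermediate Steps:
$m{\left(w \right)} = - \frac{1}{2}$
$K{\left(E \right)} = 7$ ($K{\left(E \right)} = 3 + 4 = 7$)
$x{\left(V,u \right)} = - 9 u^{2}$ ($x{\left(V,u \right)} = - 9 u u = - 9 u^{2}$)
$- 38 x{\left(13,K{\left(m{\left(-2 \right)} \right)} \right)} = - 38 \left(- 9 \cdot 7^{2}\right) = - 38 \left(\left(-9\right) 49\right) = \left(-38\right) \left(-441\right) = 16758$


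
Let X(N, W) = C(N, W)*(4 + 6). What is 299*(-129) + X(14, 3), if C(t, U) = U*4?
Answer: -38451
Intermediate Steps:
C(t, U) = 4*U
X(N, W) = 40*W (X(N, W) = (4*W)*(4 + 6) = (4*W)*10 = 40*W)
299*(-129) + X(14, 3) = 299*(-129) + 40*3 = -38571 + 120 = -38451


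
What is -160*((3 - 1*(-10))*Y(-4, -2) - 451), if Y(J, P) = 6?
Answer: 59680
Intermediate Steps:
-160*((3 - 1*(-10))*Y(-4, -2) - 451) = -160*((3 - 1*(-10))*6 - 451) = -160*((3 + 10)*6 - 451) = -160*(13*6 - 451) = -160*(78 - 451) = -160*(-373) = 59680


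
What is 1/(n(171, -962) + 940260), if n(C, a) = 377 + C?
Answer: 1/940808 ≈ 1.0629e-6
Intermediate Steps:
1/(n(171, -962) + 940260) = 1/((377 + 171) + 940260) = 1/(548 + 940260) = 1/940808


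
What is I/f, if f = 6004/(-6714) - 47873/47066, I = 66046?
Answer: -10435305117852/302001793 ≈ -34554.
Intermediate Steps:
f = -302001793/158000562 (f = 6004*(-1/6714) - 47873*1/47066 = -3002/3357 - 47873/47066 = -302001793/158000562 ≈ -1.9114)
I/f = 66046/(-302001793/158000562) = 66046*(-158000562/302001793) = -10435305117852/302001793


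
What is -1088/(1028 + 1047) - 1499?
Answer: -3111513/2075 ≈ -1499.5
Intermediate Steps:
-1088/(1028 + 1047) - 1499 = -1088/2075 - 1499 = -3111513/2075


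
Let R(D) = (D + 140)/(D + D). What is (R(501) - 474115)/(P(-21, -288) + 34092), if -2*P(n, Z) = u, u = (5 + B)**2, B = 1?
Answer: -475062589/34142148 ≈ -13.914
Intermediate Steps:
u = 36 (u = (5 + 1)**2 = 6**2 = 36)
P(n, Z) = -18 (P(n, Z) = -1/2*36 = -18)
R(D) = (140 + D)/(2*D) (R(D) = (140 + D)/((2*D)) = (140 + D)*(1/(2*D)) = (140 + D)/(2*D))
(R(501) - 474115)/(P(-21, -288) + 34092) = ((1/2)*(140 + 501)/501 - 474115)/(-18 + 34092) = ((1/2)*(1/501)*641 - 474115)/34074 = (641/1002 - 474115)*(1/34074) = -475062589/1002*1/34074 = -475062589/34142148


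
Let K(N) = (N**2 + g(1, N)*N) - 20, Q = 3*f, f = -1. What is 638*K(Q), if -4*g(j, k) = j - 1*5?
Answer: -8932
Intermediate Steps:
Q = -3 (Q = 3*(-1) = -3)
g(j, k) = 5/4 - j/4 (g(j, k) = -(j - 1*5)/4 = -(j - 5)/4 = -(-5 + j)/4 = 5/4 - j/4)
K(N) = -20 + N + N**2 (K(N) = (N**2 + (5/4 - 1/4*1)*N) - 20 = (N**2 + (5/4 - 1/4)*N) - 20 = (N**2 + 1*N) - 20 = (N**2 + N) - 20 = (N + N**2) - 20 = -20 + N + N**2)
638*K(Q) = 638*(-20 - 3 + (-3)**2) = 638*(-20 - 3 + 9) = 638*(-14) = -8932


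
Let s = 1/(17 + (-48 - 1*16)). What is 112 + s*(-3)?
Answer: 5267/47 ≈ 112.06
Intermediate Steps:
s = -1/47 (s = 1/(17 + (-48 - 16)) = 1/(17 - 64) = 1/(-47) = -1/47 ≈ -0.021277)
112 + s*(-3) = 112 - 1/47*(-3) = 112 + 3/47 = 5267/47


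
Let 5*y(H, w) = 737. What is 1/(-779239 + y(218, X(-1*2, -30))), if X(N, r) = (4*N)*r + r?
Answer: -5/3895458 ≈ -1.2835e-6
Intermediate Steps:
X(N, r) = r + 4*N*r (X(N, r) = 4*N*r + r = r + 4*N*r)
y(H, w) = 737/5 (y(H, w) = (⅕)*737 = 737/5)
1/(-779239 + y(218, X(-1*2, -30))) = 1/(-779239 + 737/5) = 1/(-3895458/5) = -5/3895458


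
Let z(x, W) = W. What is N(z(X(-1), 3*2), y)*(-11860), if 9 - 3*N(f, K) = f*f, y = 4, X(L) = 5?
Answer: 106740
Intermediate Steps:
N(f, K) = 3 - f²/3 (N(f, K) = 3 - f*f/3 = 3 - f²/3)
N(z(X(-1), 3*2), y)*(-11860) = (3 - (3*2)²/3)*(-11860) = (3 - ⅓*6²)*(-11860) = (3 - ⅓*36)*(-11860) = (3 - 12)*(-11860) = -9*(-11860) = 106740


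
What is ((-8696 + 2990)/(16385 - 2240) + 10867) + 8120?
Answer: 89521803/4715 ≈ 18987.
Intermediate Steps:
((-8696 + 2990)/(16385 - 2240) + 10867) + 8120 = (-5706/14145 + 10867) + 8120 = (-5706*1/14145 + 10867) + 8120 = (-1902/4715 + 10867) + 8120 = 51236003/4715 + 8120 = 89521803/4715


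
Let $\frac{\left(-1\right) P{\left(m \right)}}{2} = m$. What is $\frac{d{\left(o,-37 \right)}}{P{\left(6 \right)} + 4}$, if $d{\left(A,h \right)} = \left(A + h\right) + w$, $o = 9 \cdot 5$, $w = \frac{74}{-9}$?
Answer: $\frac{1}{36} \approx 0.027778$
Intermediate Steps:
$w = - \frac{74}{9}$ ($w = 74 \left(- \frac{1}{9}\right) = - \frac{74}{9} \approx -8.2222$)
$P{\left(m \right)} = - 2 m$
$o = 45$
$d{\left(A,h \right)} = - \frac{74}{9} + A + h$ ($d{\left(A,h \right)} = \left(A + h\right) - \frac{74}{9} = - \frac{74}{9} + A + h$)
$\frac{d{\left(o,-37 \right)}}{P{\left(6 \right)} + 4} = \frac{- \frac{74}{9} + 45 - 37}{\left(-2\right) 6 + 4} = - \frac{2}{9 \left(-12 + 4\right)} = - \frac{2}{9 \left(-8\right)} = \left(- \frac{2}{9}\right) \left(- \frac{1}{8}\right) = \frac{1}{36}$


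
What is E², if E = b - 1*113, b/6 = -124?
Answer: 734449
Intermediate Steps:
b = -744 (b = 6*(-124) = -744)
E = -857 (E = -744 - 1*113 = -744 - 113 = -857)
E² = (-857)² = 734449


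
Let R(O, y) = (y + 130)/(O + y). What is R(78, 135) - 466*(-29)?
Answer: 2878747/213 ≈ 13515.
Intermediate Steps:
R(O, y) = (130 + y)/(O + y)
R(78, 135) - 466*(-29) = (130 + 135)/(78 + 135) - 466*(-29) = 265/213 + 13514 = 2878747/213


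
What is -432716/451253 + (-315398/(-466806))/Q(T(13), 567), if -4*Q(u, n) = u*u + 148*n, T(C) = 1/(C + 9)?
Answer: -4102174401591644852/4277762634507150855 ≈ -0.95895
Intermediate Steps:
T(C) = 1/(9 + C)
Q(u, n) = -37*n - u²/4 (Q(u, n) = -(u*u + 148*n)/4 = -(u² + 148*n)/4 = -37*n - u²/4)
-432716/451253 + (-315398/(-466806))/Q(T(13), 567) = -432716/451253 + (-315398/(-466806))/(-37*567 - 1/(4*(9 + 13)²)) = -432716*1/451253 + (-315398*(-1/466806))/(-20979 - (1/22)²/4) = -432716/451253 + 157699/(233403*(-20979 - (1/22)²/4)) = -432716/451253 + 157699/(233403*(-20979 - ¼*1/484)) = -432716/451253 + 157699/(233403*(-20979 - 1/1936)) = -432716/451253 + 157699/(233403*(-40615345/1936)) = -432716/451253 + (157699/233403)*(-1936/40615345) = -432716/451253 - 305305264/9479743369035 = -4102174401591644852/4277762634507150855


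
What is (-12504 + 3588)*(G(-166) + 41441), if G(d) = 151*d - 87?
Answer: -145223808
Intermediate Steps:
G(d) = -87 + 151*d
(-12504 + 3588)*(G(-166) + 41441) = (-12504 + 3588)*((-87 + 151*(-166)) + 41441) = -8916*((-87 - 25066) + 41441) = -8916*(-25153 + 41441) = -8916*16288 = -145223808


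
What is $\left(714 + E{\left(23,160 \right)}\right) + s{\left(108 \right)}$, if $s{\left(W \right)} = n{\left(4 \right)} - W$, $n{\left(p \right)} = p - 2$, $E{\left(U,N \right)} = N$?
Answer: $768$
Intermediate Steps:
$n{\left(p \right)} = -2 + p$ ($n{\left(p \right)} = p - 2 = -2 + p$)
$s{\left(W \right)} = 2 - W$ ($s{\left(W \right)} = \left(-2 + 4\right) - W = 2 - W$)
$\left(714 + E{\left(23,160 \right)}\right) + s{\left(108 \right)} = \left(714 + 160\right) + \left(2 - 108\right) = 874 + \left(2 - 108\right) = 874 - 106 = 768$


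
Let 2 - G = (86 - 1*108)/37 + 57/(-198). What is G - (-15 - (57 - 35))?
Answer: 97393/2442 ≈ 39.882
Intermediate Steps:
G = 7039/2442 (G = 2 - ((86 - 1*108)/37 + 57/(-198)) = 2 - ((86 - 108)*(1/37) + 57*(-1/198)) = 2 - (-22*1/37 - 19/66) = 2 - (-22/37 - 19/66) = 2 - 1*(-2155/2442) = 2 + 2155/2442 = 7039/2442 ≈ 2.8825)
G - (-15 - (57 - 35)) = 7039/2442 - (-15 - (57 - 35)) = 7039/2442 - (-15 - 1*22) = 7039/2442 - (-15 - 22) = 7039/2442 - 1*(-37) = 7039/2442 + 37 = 97393/2442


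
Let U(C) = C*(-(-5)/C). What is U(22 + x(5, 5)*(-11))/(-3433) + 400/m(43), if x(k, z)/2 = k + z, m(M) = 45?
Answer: 274595/30897 ≈ 8.8874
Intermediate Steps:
x(k, z) = 2*k + 2*z (x(k, z) = 2*(k + z) = 2*k + 2*z)
U(C) = 5 (U(C) = C*(5/C) = 5)
U(22 + x(5, 5)*(-11))/(-3433) + 400/m(43) = 5/(-3433) + 400/45 = 5*(-1/3433) + 400*(1/45) = -5/3433 + 80/9 = 274595/30897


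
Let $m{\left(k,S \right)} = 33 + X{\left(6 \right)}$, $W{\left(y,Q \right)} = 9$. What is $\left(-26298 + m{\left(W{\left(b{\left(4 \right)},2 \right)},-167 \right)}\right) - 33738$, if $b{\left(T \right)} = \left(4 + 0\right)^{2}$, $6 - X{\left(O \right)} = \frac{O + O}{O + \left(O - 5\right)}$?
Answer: $- \frac{419991}{7} \approx -59999.0$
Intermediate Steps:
$X{\left(O \right)} = 6 - \frac{2 O}{-5 + 2 O}$ ($X{\left(O \right)} = 6 - \frac{O + O}{O + \left(O - 5\right)} = 6 - \frac{2 O}{O + \left(-5 + O\right)} = 6 - \frac{2 O}{-5 + 2 O}$)
$b{\left(T \right)} = 16$ ($b{\left(T \right)} = 4^{2} = 16$)
$m{\left(k,S \right)} = \frac{261}{7}$ ($m{\left(k,S \right)} = 33 + \frac{10 \left(-3 + 6\right)}{-5 + 2 \cdot 6} = 33 + 10 \frac{1}{-5 + 12} \cdot 3 = 33 + 10 \cdot \frac{1}{7} \cdot 3 = 33 + \frac{30}{7} = \frac{261}{7}$)
$\left(-26298 + m{\left(W{\left(b{\left(4 \right)},2 \right)},-167 \right)}\right) - 33738 = \left(-26298 + \frac{261}{7}\right) - 33738 = - \frac{183825}{7} - 33738 = - \frac{419991}{7}$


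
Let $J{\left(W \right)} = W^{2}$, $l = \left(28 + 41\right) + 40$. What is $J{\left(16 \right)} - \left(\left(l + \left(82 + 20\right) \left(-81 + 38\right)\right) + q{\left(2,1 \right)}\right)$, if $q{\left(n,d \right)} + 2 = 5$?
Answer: $4530$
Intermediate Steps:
$l = 109$ ($l = 69 + 40 = 109$)
$q{\left(n,d \right)} = 3$ ($q{\left(n,d \right)} = -2 + 5 = 3$)
$J{\left(16 \right)} - \left(\left(l + \left(82 + 20\right) \left(-81 + 38\right)\right) + q{\left(2,1 \right)}\right) = 16^{2} - \left(\left(109 + \left(82 + 20\right) \left(-81 + 38\right)\right) + 3\right) = 256 - \left(\left(109 + 102 \left(-43\right)\right) + 3\right) = 256 - \left(\left(109 - 4386\right) + 3\right) = 256 - \left(-4277 + 3\right) = 256 - -4274 = 256 + 4274 = 4530$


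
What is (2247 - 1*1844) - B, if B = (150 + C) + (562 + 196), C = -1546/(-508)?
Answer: -129043/254 ≈ -508.04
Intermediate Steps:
C = 773/254 (C = -1546*(-1/508) = 773/254 ≈ 3.0433)
B = 231405/254 (B = (150 + 773/254) + (562 + 196) = 38873/254 + 758 = 231405/254 ≈ 911.04)
(2247 - 1*1844) - B = (2247 - 1*1844) - 1*231405/254 = (2247 - 1844) - 231405/254 = 403 - 231405/254 = -129043/254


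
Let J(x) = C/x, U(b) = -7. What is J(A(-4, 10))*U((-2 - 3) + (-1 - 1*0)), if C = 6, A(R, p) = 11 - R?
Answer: -14/5 ≈ -2.8000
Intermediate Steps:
J(x) = 6/x
J(A(-4, 10))*U((-2 - 3) + (-1 - 1*0)) = (6/(11 - 1*(-4)))*(-7) = (6/(11 + 4))*(-7) = (6/15)*(-7) = (6*(1/15))*(-7) = (⅖)*(-7) = -14/5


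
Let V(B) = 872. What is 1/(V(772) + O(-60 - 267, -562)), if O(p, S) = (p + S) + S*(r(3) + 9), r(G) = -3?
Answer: -1/3389 ≈ -0.00029507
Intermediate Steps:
O(p, S) = p + 7*S (O(p, S) = (p + S) + S*(-3 + 9) = (S + p) + S*6 = (S + p) + 6*S = p + 7*S)
1/(V(772) + O(-60 - 267, -562)) = 1/(872 + ((-60 - 267) + 7*(-562))) = 1/(872 + (-327 - 3934)) = 1/(872 - 4261) = 1/(-3389) = -1/3389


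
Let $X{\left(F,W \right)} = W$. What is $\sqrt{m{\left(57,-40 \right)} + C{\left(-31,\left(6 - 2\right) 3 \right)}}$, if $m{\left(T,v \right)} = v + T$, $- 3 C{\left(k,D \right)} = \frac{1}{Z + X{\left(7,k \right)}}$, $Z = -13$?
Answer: $\frac{\sqrt{74085}}{66} \approx 4.124$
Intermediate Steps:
$C{\left(k,D \right)} = - \frac{1}{3 \left(-13 + k\right)}$
$m{\left(T,v \right)} = T + v$
$\sqrt{m{\left(57,-40 \right)} + C{\left(-31,\left(6 - 2\right) 3 \right)}} = \sqrt{\left(57 - 40\right) - \frac{1}{-39 + 3 \left(-31\right)}} = \sqrt{17 - \frac{1}{-39 - 93}} = \sqrt{17 - \frac{1}{-132}} = \sqrt{17 - - \frac{1}{132}} = \sqrt{17 + \frac{1}{132}} = \sqrt{\frac{2245}{132}} = \frac{\sqrt{74085}}{66}$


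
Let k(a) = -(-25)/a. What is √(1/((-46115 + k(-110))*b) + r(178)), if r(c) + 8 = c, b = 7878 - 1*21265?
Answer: 18*√799869498226838310/1234689095 ≈ 13.038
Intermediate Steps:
b = -13387 (b = 7878 - 21265 = -13387)
k(a) = 25/a
r(c) = -8 + c
√(1/((-46115 + k(-110))*b) + r(178)) = √(1/(-46115 + 25/(-110)*(-13387)) + (-8 + 178)) = √(-1/13387/(-46115 + 25*(-1/110)) + 170) = √(-1/13387/(-46115 - 5/22) + 170) = √(-1/13387/(-1014535/22) + 170) = √(-22/1014535*(-1/13387) + 170) = √(2/1234689095 + 170) = √(209897146152/1234689095) = 18*√799869498226838310/1234689095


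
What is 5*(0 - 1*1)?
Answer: -5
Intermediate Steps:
5*(0 - 1*1) = 5*(0 - 1) = 5*(-1) = -5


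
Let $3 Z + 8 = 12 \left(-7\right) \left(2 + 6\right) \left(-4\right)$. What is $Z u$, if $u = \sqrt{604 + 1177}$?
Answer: $\frac{2680 \sqrt{1781}}{3} \approx 37700.0$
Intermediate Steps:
$Z = \frac{2680}{3}$ ($Z = - \frac{8}{3} + \frac{12 \left(-7\right) \left(2 + 6\right) \left(-4\right)}{3} = - \frac{8}{3} + \frac{\left(-84\right) 8 \left(-4\right)}{3} = - \frac{8}{3} + \frac{\left(-84\right) \left(-32\right)}{3} = - \frac{8}{3} + \frac{1}{3} \cdot 2688 = - \frac{8}{3} + 896 = \frac{2680}{3} \approx 893.33$)
$u = \sqrt{1781} \approx 42.202$
$Z u = \frac{2680 \sqrt{1781}}{3}$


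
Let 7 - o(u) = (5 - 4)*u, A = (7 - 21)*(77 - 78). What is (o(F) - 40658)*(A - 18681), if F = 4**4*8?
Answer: 797062233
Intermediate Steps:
A = 14 (A = -14*(-1) = 14)
F = 2048 (F = 256*8 = 2048)
o(u) = 7 - u (o(u) = 7 - (5 - 4)*u = 7 - u)
(o(F) - 40658)*(A - 18681) = ((7 - 1*2048) - 40658)*(14 - 18681) = ((7 - 2048) - 40658)*(-18667) = (-2041 - 40658)*(-18667) = -42699*(-18667) = 797062233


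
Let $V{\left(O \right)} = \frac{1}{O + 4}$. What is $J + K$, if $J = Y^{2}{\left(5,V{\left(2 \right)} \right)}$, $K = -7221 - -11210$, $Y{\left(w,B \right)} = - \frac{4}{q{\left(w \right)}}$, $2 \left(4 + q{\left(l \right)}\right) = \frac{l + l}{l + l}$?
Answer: $\frac{195525}{49} \approx 3990.3$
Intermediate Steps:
$q{\left(l \right)} = - \frac{7}{2}$ ($q{\left(l \right)} = -4 + \frac{\left(l + l\right) \frac{1}{l + l}}{2} = -4 + \frac{2 l \frac{1}{2 l}}{2} = -4 + \frac{1}{2} \cdot 1 = -4 + \frac{1}{2} = - \frac{7}{2}$)
$V{\left(O \right)} = \frac{1}{4 + O}$
$Y{\left(w,B \right)} = \frac{8}{7}$ ($Y{\left(w,B \right)} = - \frac{4}{- \frac{7}{2}} = \left(-4\right) \left(- \frac{2}{7}\right) = \frac{8}{7}$)
$K = 3989$ ($K = -7221 + 11210 = 3989$)
$J = \frac{64}{49}$ ($J = \left(\frac{8}{7}\right)^{2} = \frac{64}{49} \approx 1.3061$)
$J + K = \frac{64}{49} + 3989 = \frac{195525}{49}$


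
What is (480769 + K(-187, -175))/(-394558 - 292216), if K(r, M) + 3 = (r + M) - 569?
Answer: -479835/686774 ≈ -0.69868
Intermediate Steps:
K(r, M) = -572 + M + r (K(r, M) = -3 + ((r + M) - 569) = -3 + ((M + r) - 569) = -3 + (-569 + M + r) = -572 + M + r)
(480769 + K(-187, -175))/(-394558 - 292216) = (480769 + (-572 - 175 - 187))/(-394558 - 292216) = (480769 - 934)/(-686774) = 479835*(-1/686774) = -479835/686774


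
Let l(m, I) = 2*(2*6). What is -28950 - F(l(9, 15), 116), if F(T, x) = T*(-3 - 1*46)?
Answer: -27774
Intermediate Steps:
l(m, I) = 24 (l(m, I) = 2*12 = 24)
F(T, x) = -49*T (F(T, x) = T*(-3 - 46) = T*(-49) = -49*T)
-28950 - F(l(9, 15), 116) = -28950 - (-49)*24 = -28950 - 1*(-1176) = -28950 + 1176 = -27774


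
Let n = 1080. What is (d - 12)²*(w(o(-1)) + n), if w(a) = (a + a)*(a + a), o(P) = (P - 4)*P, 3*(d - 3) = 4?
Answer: 624220/9 ≈ 69358.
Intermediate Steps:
d = 13/3 (d = 3 + (⅓)*4 = 3 + 4/3 = 13/3 ≈ 4.3333)
o(P) = P*(-4 + P) (o(P) = (-4 + P)*P = P*(-4 + P))
w(a) = 4*a² (w(a) = (2*a)*(2*a) = 4*a²)
(d - 12)²*(w(o(-1)) + n) = (13/3 - 12)²*(4*(-(-4 - 1))² + 1080) = (-23/3)²*(4*(-1*(-5))² + 1080) = 529*(4*5² + 1080)/9 = 529*(4*25 + 1080)/9 = 529*(100 + 1080)/9 = (529/9)*1180 = 624220/9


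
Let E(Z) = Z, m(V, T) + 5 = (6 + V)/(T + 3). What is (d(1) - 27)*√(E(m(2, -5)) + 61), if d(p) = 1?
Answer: -52*√13 ≈ -187.49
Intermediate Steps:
m(V, T) = -5 + (6 + V)/(3 + T) (m(V, T) = -5 + (6 + V)/(T + 3) = -5 + (6 + V)/(3 + T))
(d(1) - 27)*√(E(m(2, -5)) + 61) = (1 - 27)*√((-9 + 2 - 5*(-5))/(3 - 5) + 61) = -26*√((-9 + 2 + 25)/(-2) + 61) = -26*√(-½*18 + 61) = -26*√(-9 + 61) = -52*√13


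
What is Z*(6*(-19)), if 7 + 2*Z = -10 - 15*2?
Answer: 2679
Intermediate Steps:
Z = -47/2 (Z = -7/2 + (-10 - 15*2)/2 = -7/2 + (-10 - 30)/2 = -7/2 + (½)*(-40) = -7/2 - 20 = -47/2 ≈ -23.500)
Z*(6*(-19)) = -141*(-19) = -47/2*(-114) = 2679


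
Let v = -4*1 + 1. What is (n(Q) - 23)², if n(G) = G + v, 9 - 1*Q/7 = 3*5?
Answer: 4624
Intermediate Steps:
Q = -42 (Q = 63 - 21*5 = 63 - 7*15 = 63 - 105 = -42)
v = -3 (v = -4 + 1 = -3)
n(G) = -3 + G (n(G) = G - 3 = -3 + G)
(n(Q) - 23)² = ((-3 - 42) - 23)² = (-45 - 23)² = (-68)² = 4624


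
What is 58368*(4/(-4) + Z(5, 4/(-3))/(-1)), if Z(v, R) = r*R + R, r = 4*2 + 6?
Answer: 1108992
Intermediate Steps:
r = 14 (r = 8 + 6 = 14)
Z(v, R) = 15*R (Z(v, R) = 14*R + R = 15*R)
58368*(4/(-4) + Z(5, 4/(-3))/(-1)) = 58368*(4/(-4) + (15*(4/(-3)))/(-1)) = 58368*(4*(-1/4) + (15*(4*(-1/3)))*(-1)) = 58368*(-1 + (15*(-4/3))*(-1)) = 58368*(-1 - 20*(-1)) = 58368*(-1 + 20) = 58368*19 = 1108992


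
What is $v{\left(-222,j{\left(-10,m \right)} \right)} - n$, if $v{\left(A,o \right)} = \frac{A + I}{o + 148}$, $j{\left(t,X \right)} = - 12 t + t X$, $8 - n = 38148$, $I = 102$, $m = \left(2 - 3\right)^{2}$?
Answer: $\frac{1640000}{43} \approx 38140.0$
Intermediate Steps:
$m = 1$ ($m = \left(-1\right)^{2} = 1$)
$n = -38140$ ($n = 8 - 38148 = -38140$)
$j{\left(t,X \right)} = - 12 t + X t$
$v{\left(A,o \right)} = \frac{102 + A}{148 + o}$ ($v{\left(A,o \right)} = \frac{A + 102}{o + 148} = \frac{102 + A}{148 + o}$)
$v{\left(-222,j{\left(-10,m \right)} \right)} - n = \frac{102 - 222}{148 - 10 \left(-12 + 1\right)} - -38140 = \frac{1}{148 - -110} \left(-120\right) + 38140 = \frac{1}{148 + 110} \left(-120\right) + 38140 = \frac{1}{258} \left(-120\right) + 38140 = - \frac{20}{43} + 38140 = \frac{1640000}{43}$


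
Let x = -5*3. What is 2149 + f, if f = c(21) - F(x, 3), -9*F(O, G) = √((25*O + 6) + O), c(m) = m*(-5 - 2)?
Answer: 2002 + 8*I*√6/9 ≈ 2002.0 + 2.1773*I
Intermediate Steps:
x = -15
c(m) = -7*m (c(m) = m*(-7) = -7*m)
F(O, G) = -√(6 + 26*O)/9 (F(O, G) = -√((25*O + 6) + O)/9 = -√((6 + 25*O) + O)/9 = -√(6 + 26*O)/9)
f = -147 + 8*I*√6/9 (f = -7*21 - (-1)*√(6 + 26*(-15))/9 = -147 - (-1)*√(6 - 390)/9 = -147 - (-1)*√(-384)/9 = -147 - (-1)*8*I*√6/9 = -147 - (-8)*I*√6/9 = -147 + 8*I*√6/9 ≈ -147.0 + 2.1773*I)
2149 + f = 2149 + (-147 + 8*I*√6/9) = 2002 + 8*I*√6/9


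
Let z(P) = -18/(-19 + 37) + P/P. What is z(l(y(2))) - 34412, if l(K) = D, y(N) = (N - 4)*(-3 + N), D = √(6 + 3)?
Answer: -34412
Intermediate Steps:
D = 3 (D = √9 = 3)
y(N) = (-4 + N)*(-3 + N)
l(K) = 3
z(P) = 0 (z(P) = -18/18 + 1 = -18*1/18 + 1 = -1 + 1 = 0)
z(l(y(2))) - 34412 = 0 - 34412 = -34412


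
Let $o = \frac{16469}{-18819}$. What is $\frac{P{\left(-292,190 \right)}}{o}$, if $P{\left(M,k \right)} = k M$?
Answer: $\frac{1044078120}{16469} \approx 63397.0$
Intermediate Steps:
$o = - \frac{16469}{18819}$ ($o = 16469 \left(- \frac{1}{18819}\right) = - \frac{16469}{18819} \approx -0.87513$)
$P{\left(M,k \right)} = M k$
$\frac{P{\left(-292,190 \right)}}{o} = \frac{\left(-292\right) 190}{- \frac{16469}{18819}} = \left(-55480\right) \left(- \frac{18819}{16469}\right) = \frac{1044078120}{16469}$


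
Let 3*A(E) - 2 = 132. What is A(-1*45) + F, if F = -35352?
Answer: -105922/3 ≈ -35307.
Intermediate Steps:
A(E) = 134/3 (A(E) = ⅔ + (⅓)*132 = ⅔ + 44 = 134/3)
A(-1*45) + F = 134/3 - 35352 = -105922/3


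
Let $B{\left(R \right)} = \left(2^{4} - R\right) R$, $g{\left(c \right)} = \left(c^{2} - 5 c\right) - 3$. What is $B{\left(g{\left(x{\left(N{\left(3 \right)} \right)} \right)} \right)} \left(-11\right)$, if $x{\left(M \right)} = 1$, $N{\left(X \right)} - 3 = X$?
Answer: $1771$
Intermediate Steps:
$N{\left(X \right)} = 3 + X$
$g{\left(c \right)} = -3 + c^{2} - 5 c$
$B{\left(R \right)} = R \left(16 - R\right)$ ($B{\left(R \right)} = \left(16 - R\right) R = R \left(16 - R\right)$)
$B{\left(g{\left(x{\left(N{\left(3 \right)} \right)} \right)} \right)} \left(-11\right) = \left(-3 + 1^{2} - 5\right) \left(16 - \left(-3 + 1^{2} - 5\right)\right) \left(-11\right) = \left(-3 + 1 - 5\right) \left(16 - \left(-3 + 1 - 5\right)\right) \left(-11\right) = - 7 \left(16 - -7\right) \left(-11\right) = - 7 \left(16 + 7\right) \left(-11\right) = \left(-7\right) 23 \left(-11\right) = \left(-161\right) \left(-11\right) = 1771$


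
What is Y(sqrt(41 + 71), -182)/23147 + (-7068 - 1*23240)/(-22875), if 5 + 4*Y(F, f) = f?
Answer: 2801879479/2117950500 ≈ 1.3229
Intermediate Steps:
Y(F, f) = -5/4 + f/4
Y(sqrt(41 + 71), -182)/23147 + (-7068 - 1*23240)/(-22875) = (-5/4 + (1/4)*(-182))/23147 + (-7068 - 1*23240)/(-22875) = (-5/4 - 91/2)*(1/23147) + (-7068 - 23240)*(-1/22875) = -187/4*1/23147 - 30308*(-1/22875) = -187/92588 + 30308/22875 = 2801879479/2117950500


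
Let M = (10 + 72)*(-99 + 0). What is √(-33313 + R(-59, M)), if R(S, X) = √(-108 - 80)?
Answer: √(-33313 + 2*I*√47) ≈ 0.0376 + 182.52*I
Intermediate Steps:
M = -8118 (M = 82*(-99) = -8118)
R(S, X) = 2*I*√47 (R(S, X) = √(-188) = 2*I*√47)
√(-33313 + R(-59, M)) = √(-33313 + 2*I*√47)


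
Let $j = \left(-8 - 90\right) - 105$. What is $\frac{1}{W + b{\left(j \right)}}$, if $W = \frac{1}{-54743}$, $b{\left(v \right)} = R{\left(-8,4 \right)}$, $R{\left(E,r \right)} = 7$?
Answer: $\frac{54743}{383200} \approx 0.14286$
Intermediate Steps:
$j = -203$ ($j = -98 - 105 = -203$)
$b{\left(v \right)} = 7$
$W = - \frac{1}{54743} \approx -1.8267 \cdot 10^{-5}$
$\frac{1}{W + b{\left(j \right)}} = \frac{1}{- \frac{1}{54743} + 7} = \frac{1}{\frac{383200}{54743}} = \frac{54743}{383200}$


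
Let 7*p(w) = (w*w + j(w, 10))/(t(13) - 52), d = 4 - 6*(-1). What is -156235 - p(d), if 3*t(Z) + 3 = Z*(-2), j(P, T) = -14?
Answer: -202324067/1295 ≈ -1.5623e+5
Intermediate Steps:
t(Z) = -1 - 2*Z/3 (t(Z) = -1 + (Z*(-2))/3 = -1 + (-2*Z)/3 = -1 - 2*Z/3)
d = 10 (d = 4 + 6 = 10)
p(w) = 6/185 - 3*w**2/1295 (p(w) = ((w*w - 14)/((-1 - 2/3*13) - 52))/7 = ((w**2 - 14)/((-1 - 26/3) - 52))/7 = ((-14 + w**2)/(-29/3 - 52))/7 = ((-14 + w**2)/(-185/3))/7 = ((-14 + w**2)*(-3/185))/7 = (42/185 - 3*w**2/185)/7 = 6/185 - 3*w**2/1295)
-156235 - p(d) = -156235 - (6/185 - 3/1295*10**2) = -156235 - (6/185 - 3/1295*100) = -156235 - (6/185 - 60/259) = -156235 - 1*(-258/1295) = -156235 + 258/1295 = -202324067/1295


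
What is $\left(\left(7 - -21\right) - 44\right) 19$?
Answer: $-304$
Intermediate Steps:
$\left(\left(7 - -21\right) - 44\right) 19 = \left(\left(7 + 21\right) - 44\right) 19 = \left(28 - 44\right) 19 = \left(-16\right) 19 = -304$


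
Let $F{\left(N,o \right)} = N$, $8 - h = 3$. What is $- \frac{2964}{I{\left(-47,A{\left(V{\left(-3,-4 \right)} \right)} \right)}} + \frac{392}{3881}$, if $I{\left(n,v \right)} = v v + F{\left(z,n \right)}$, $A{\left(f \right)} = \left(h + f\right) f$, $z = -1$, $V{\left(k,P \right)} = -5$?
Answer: $\frac{11503676}{3881} \approx 2964.1$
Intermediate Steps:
$h = 5$ ($h = 8 - 3 = 5$)
$A{\left(f \right)} = f \left(5 + f\right)$ ($A{\left(f \right)} = \left(5 + f\right) f = f \left(5 + f\right)$)
$I{\left(n,v \right)} = -1 + v^{2}$ ($I{\left(n,v \right)} = v v - 1 = v^{2} - 1 = -1 + v^{2}$)
$- \frac{2964}{I{\left(-47,A{\left(V{\left(-3,-4 \right)} \right)} \right)}} + \frac{392}{3881} = - \frac{2964}{-1 + \left(- 5 \left(5 - 5\right)\right)^{2}} + \frac{392}{3881} = - \frac{2964}{-1 + \left(\left(-5\right) 0\right)^{2}} + 392 \cdot \frac{1}{3881} = - \frac{2964}{-1 + 0^{2}} + \frac{392}{3881} = - \frac{2964}{-1 + 0} + \frac{392}{3881} = - \frac{2964}{-1} + \frac{392}{3881} = \left(-2964\right) \left(-1\right) + \frac{392}{3881} = 2964 + \frac{392}{3881} = \frac{11503676}{3881}$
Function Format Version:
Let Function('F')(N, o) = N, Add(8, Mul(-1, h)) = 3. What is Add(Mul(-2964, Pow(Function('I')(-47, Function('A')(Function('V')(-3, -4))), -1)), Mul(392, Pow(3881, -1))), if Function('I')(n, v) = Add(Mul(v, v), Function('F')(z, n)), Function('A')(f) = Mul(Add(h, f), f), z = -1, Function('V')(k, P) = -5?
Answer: Rational(11503676, 3881) ≈ 2964.1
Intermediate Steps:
h = 5 (h = Add(8, Mul(-1, 3)) = Add(8, -3) = 5)
Function('A')(f) = Mul(f, Add(5, f)) (Function('A')(f) = Mul(Add(5, f), f) = Mul(f, Add(5, f)))
Function('I')(n, v) = Add(-1, Pow(v, 2)) (Function('I')(n, v) = Add(Mul(v, v), -1) = Add(Pow(v, 2), -1) = Add(-1, Pow(v, 2)))
Add(Mul(-2964, Pow(Function('I')(-47, Function('A')(Function('V')(-3, -4))), -1)), Mul(392, Pow(3881, -1))) = Add(Mul(-2964, Pow(Add(-1, Pow(Mul(-5, Add(5, -5)), 2)), -1)), Mul(392, Pow(3881, -1))) = Add(Mul(-2964, Pow(Add(-1, Pow(Mul(-5, 0), 2)), -1)), Mul(392, Rational(1, 3881))) = Add(Mul(-2964, Pow(Add(-1, Pow(0, 2)), -1)), Rational(392, 3881)) = Add(Mul(-2964, Pow(Add(-1, 0), -1)), Rational(392, 3881)) = Add(Mul(-2964, Pow(-1, -1)), Rational(392, 3881)) = Add(Mul(-2964, -1), Rational(392, 3881)) = Add(2964, Rational(392, 3881)) = Rational(11503676, 3881)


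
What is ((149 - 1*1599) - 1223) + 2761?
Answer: 88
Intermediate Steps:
((149 - 1*1599) - 1223) + 2761 = ((149 - 1599) - 1223) + 2761 = (-1450 - 1223) + 2761 = -2673 + 2761 = 88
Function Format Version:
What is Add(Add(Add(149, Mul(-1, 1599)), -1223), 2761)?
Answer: 88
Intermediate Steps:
Add(Add(Add(149, Mul(-1, 1599)), -1223), 2761) = Add(Add(Add(149, -1599), -1223), 2761) = Add(Add(-1450, -1223), 2761) = Add(-2673, 2761) = 88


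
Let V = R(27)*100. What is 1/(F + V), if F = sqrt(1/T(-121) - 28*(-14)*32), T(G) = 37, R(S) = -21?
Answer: -77700/162705871 - sqrt(17172773)/162705871 ≈ -0.00050302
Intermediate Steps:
V = -2100 (V = -21*100 = -2100)
F = sqrt(17172773)/37 (F = sqrt(1/37 - 28*(-14)*32) = sqrt(1/37 + 392*32) = sqrt(1/37 + 12544) = sqrt(464129/37) = sqrt(17172773)/37 ≈ 112.00)
1/(F + V) = 1/(sqrt(17172773)/37 - 2100) = 1/(-2100 + sqrt(17172773)/37)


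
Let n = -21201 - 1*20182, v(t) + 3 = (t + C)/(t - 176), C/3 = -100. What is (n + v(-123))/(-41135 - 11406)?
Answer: 12373991/15709759 ≈ 0.78766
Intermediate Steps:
C = -300 (C = 3*(-100) = -300)
v(t) = -3 + (-300 + t)/(-176 + t) (v(t) = -3 + (t - 300)/(t - 176) = -3 + (-300 + t)/(-176 + t))
n = -41383 (n = -21201 - 20182 = -41383)
(n + v(-123))/(-41135 - 11406) = (-41383 + 2*(114 - 1*(-123))/(-176 - 123))/(-41135 - 11406) = (-41383 + 2*(114 + 123)/(-299))/(-52541) = (-41383 + 2*(-1/299)*237)*(-1/52541) = (-41383 - 474/299)*(-1/52541) = -12373991/299*(-1/52541) = 12373991/15709759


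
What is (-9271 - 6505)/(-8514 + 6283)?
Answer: 15776/2231 ≈ 7.0713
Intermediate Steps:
(-9271 - 6505)/(-8514 + 6283) = -15776/(-2231) = -15776*(-1/2231) = 15776/2231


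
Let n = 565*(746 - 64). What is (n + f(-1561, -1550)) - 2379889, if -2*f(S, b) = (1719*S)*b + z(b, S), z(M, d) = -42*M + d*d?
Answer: -4165697389/2 ≈ -2.0828e+9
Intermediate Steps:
z(M, d) = d² - 42*M (z(M, d) = -42*M + d² = d² - 42*M)
f(S, b) = 21*b - S²/2 - 1719*S*b/2 (f(S, b) = -((1719*S)*b + (S² - 42*b))/2 = -(1719*S*b + (S² - 42*b))/2 = -(S² - 42*b + 1719*S*b)/2 = 21*b - S²/2 - 1719*S*b/2)
n = 385330 (n = 565*682 = 385330)
(n + f(-1561, -1550)) - 2379889 = (385330 + (21*(-1550) - ½*(-1561)² - 1719/2*(-1561)*(-1550))) - 2379889 = (385330 + (-32550 - ½*2436721 - 2079603225)) - 2379889 = (385330 + (-32550 - 2436721/2 - 2079603225)) - 2379889 = (385330 - 4161708271/2) - 2379889 = -4160937611/2 - 2379889 = -4165697389/2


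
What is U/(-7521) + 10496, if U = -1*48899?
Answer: 78989315/7521 ≈ 10503.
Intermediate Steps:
U = -48899
U/(-7521) + 10496 = -48899/(-7521) + 10496 = -48899*(-1/7521) + 10496 = 48899/7521 + 10496 = 78989315/7521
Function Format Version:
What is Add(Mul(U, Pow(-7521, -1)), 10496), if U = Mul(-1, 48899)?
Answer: Rational(78989315, 7521) ≈ 10503.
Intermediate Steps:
U = -48899
Add(Mul(U, Pow(-7521, -1)), 10496) = Add(Mul(-48899, Pow(-7521, -1)), 10496) = Add(Mul(-48899, Rational(-1, 7521)), 10496) = Add(Rational(48899, 7521), 10496) = Rational(78989315, 7521)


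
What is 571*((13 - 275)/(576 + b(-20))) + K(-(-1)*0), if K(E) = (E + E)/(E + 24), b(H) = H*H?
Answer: -74801/488 ≈ -153.28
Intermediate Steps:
b(H) = H²
K(E) = 2*E/(24 + E) (K(E) = (2*E)/(24 + E) = 2*E/(24 + E))
571*((13 - 275)/(576 + b(-20))) + K(-(-1)*0) = 571*((13 - 275)/(576 + (-20)²)) + 2*(-(-1)*0)/(24 - (-1)*0) = 571*(-262/(576 + 400)) + 2*(-1*0)/(24 - 1*0) = 571*(-262/976) + 2*0/(24 + 0) = 571*(-262*1/976) + 2*0/24 = 571*(-131/488) + 2*0*(1/24) = -74801/488 + 0 = -74801/488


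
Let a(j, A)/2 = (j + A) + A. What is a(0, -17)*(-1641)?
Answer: 111588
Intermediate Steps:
a(j, A) = 2*j + 4*A (a(j, A) = 2*((j + A) + A) = 2*((A + j) + A) = 2*(j + 2*A) = 2*j + 4*A)
a(0, -17)*(-1641) = (2*0 + 4*(-17))*(-1641) = (0 - 68)*(-1641) = -68*(-1641) = 111588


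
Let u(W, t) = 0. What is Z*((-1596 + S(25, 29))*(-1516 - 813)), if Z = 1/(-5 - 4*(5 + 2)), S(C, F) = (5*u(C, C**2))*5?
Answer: -1239028/11 ≈ -1.1264e+5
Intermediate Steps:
S(C, F) = 0 (S(C, F) = (5*0)*5 = 0*5 = 0)
Z = -1/33 (Z = 1/(-5 - 4*7) = 1/(-5 - 28) = 1/(-33) = -1/33 ≈ -0.030303)
Z*((-1596 + S(25, 29))*(-1516 - 813)) = -(-1596 + 0)*(-1516 - 813)/33 = -(-532)*(-2329)/11 = -1/33*3717084 = -1239028/11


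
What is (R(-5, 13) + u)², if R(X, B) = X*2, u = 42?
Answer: 1024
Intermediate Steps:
R(X, B) = 2*X
(R(-5, 13) + u)² = (2*(-5) + 42)² = (-10 + 42)² = 32² = 1024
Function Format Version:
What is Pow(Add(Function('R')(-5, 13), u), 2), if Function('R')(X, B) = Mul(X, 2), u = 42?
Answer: 1024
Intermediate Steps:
Function('R')(X, B) = Mul(2, X)
Pow(Add(Function('R')(-5, 13), u), 2) = Pow(Add(Mul(2, -5), 42), 2) = Pow(Add(-10, 42), 2) = Pow(32, 2) = 1024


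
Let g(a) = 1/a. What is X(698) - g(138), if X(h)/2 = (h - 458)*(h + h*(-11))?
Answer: -462355201/138 ≈ -3.3504e+6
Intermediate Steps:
X(h) = -20*h*(-458 + h) (X(h) = 2*((h - 458)*(h + h*(-11))) = 2*((-458 + h)*(h - 11*h)) = 2*((-458 + h)*(-10*h)) = 2*(-10*h*(-458 + h)) = -20*h*(-458 + h))
X(698) - g(138) = 20*698*(458 - 1*698) - 1/138 = 20*698*(458 - 698) - 1*1/138 = 20*698*(-240) - 1/138 = -3350400 - 1/138 = -462355201/138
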